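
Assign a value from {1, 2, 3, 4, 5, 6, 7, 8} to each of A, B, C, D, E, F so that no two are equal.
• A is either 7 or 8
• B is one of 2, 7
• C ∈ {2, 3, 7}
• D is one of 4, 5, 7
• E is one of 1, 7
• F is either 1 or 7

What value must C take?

3

The 2 variables E and F are confined to {1, 7}, which locks those values in; drop them from A, B, C, D.
A must be 8 (only option left).
B must be 2 (only option left). Strike 2 from C.
So C = 3.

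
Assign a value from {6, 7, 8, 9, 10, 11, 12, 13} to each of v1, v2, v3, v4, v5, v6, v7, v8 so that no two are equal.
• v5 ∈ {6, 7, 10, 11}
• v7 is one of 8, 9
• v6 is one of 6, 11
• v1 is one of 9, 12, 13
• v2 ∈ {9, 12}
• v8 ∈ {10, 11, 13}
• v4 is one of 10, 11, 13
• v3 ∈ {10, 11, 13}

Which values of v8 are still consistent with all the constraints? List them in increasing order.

The 8 variables together cover exactly {6, 7, 8, 9, 10, 11, 12, 13} — 8 values for 8 variables — and 7 appears only in v5's list, so v5 = 7.
The 7 still-open variables draw from only 7 values {6, 8, 9, 10, 11, 12, 13}, so each is used; only v6 can be 6, hence v6 = 6.
The 6 still-open variables draw from only 6 values {8, 9, 10, 11, 12, 13}, so each is used; only v7 can be 8, hence v7 = 8.
The 3 variables v3, v4, v8 are confined to {10, 11, 13}, which locks those values in; drop them from v1.
No further eliminations apply; v8 can still be any of 10, 11, 13.

10, 11, 13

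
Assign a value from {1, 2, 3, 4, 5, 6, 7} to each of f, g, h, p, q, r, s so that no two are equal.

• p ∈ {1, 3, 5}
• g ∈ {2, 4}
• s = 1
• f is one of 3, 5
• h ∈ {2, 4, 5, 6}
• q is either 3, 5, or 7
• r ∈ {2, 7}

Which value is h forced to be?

s's domain is down to {1}, so s = 1. Eliminate 1 elsewhere: p.
Among the 6 still-open variables, 6 fits only h (and all 6 values in {2, 3, 4, 5, 6, 7} must be used), so h = 6.

6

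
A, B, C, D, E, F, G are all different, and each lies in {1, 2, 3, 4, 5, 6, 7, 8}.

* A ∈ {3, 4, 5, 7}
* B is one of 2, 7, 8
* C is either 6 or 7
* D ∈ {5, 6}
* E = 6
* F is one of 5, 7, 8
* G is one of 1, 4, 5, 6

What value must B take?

2

E's domain is down to {6}, so E = 6. So C, D, G can't be 6.
That leaves C = 7. Strike 7 from A, B, F.
That leaves D = 5. So A, F, G can't be 5.
F's domain is down to {8}, so F = 8. Remove 8 from B.
So B = 2.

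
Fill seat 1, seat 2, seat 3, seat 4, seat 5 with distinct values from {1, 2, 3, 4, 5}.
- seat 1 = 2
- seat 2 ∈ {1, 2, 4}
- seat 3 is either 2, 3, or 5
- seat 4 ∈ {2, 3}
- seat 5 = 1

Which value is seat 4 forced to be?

3

seat 1 has just one choice, so seat 1 = 2. So seat 2, seat 3, seat 4 can't be 2.
So seat 4 = 3.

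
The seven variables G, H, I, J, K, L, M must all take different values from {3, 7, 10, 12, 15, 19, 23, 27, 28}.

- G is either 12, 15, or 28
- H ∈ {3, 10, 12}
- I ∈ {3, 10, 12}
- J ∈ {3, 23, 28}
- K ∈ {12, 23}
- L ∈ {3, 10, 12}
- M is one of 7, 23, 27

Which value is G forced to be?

H, I, L share exactly the 3 values {3, 10, 12}; by pigeonhole those values go to them, so strike 3, 10, 12 from G, J, K.
K's domain is down to {23}, so K = 23. So J, M can't be 23.
That leaves J = 28. Remove 28 from G.
So G = 15.

15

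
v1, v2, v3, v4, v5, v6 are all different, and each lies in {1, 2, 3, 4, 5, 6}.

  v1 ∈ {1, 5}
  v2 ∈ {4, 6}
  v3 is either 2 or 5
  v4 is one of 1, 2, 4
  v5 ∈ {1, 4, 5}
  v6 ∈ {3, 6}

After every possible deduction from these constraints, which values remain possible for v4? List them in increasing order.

1, 2, 4

Among the 6 variables, 3 fits only v6 (and all 6 values in {1, 2, 3, 4, 5, 6} must be used), so v6 = 3.
The 5 still-open variables draw from only 5 values {1, 2, 4, 5, 6}, so each is used; only v2 can be 6, hence v2 = 6.
No further eliminations apply; v4 can still be any of 1, 2, 4.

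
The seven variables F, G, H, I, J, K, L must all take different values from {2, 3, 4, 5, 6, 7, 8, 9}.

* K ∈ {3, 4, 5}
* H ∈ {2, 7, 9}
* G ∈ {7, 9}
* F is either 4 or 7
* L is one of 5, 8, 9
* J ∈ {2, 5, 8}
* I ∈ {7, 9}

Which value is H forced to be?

2

The 7 variables draw from only 7 values {2, 3, 4, 5, 7, 8, 9}, so each is used; only K can be 3, hence K = 3.
The 6 still-open variables together cover exactly {2, 4, 5, 7, 8, 9} — 6 values for 6 variables — and 4 appears only in F's list, so F = 4.
The 2 variables G and I are confined to {7, 9}, which locks those values in; drop them from H, L.
So H = 2.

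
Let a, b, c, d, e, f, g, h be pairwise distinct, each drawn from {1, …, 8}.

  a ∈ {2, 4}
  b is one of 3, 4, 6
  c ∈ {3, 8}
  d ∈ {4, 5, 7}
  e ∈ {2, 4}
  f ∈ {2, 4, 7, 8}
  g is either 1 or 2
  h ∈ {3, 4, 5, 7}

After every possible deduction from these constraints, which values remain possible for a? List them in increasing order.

The 8 variables together cover exactly {1, 2, 3, 4, 5, 6, 7, 8} — 8 values for 8 variables — and 1 appears only in g's list, so g = 1.
The 7 still-open variables together cover exactly {2, 3, 4, 5, 6, 7, 8} — 7 values for 7 variables — and 6 appears only in b's list, so b = 6.
a and e share exactly the 2 values {2, 4}; by pigeonhole those values go to them, so strike 2, 4 from d, f, h.
No further eliminations apply; a can still be any of 2, 4.

2, 4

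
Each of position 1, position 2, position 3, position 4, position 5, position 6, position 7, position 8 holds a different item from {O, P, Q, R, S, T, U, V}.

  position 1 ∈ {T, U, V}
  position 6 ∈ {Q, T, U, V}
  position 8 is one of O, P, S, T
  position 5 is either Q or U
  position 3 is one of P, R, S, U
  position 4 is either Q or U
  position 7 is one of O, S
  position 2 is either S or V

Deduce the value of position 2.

The 8 variables together cover exactly {O, P, Q, R, S, T, U, V} — 8 values for 8 variables — and R appears only in position 3's list, so position 3 = R.
Among the 7 still-open variables, P fits only position 8 (and all 7 values in {O, P, Q, S, T, U, V} must be used), so position 8 = P.
Among the 6 still-open variables, O fits only position 7 (and all 6 values in {O, Q, S, T, U, V} must be used), so position 7 = O.
Among the 5 still-open variables, S fits only position 2 (and all 5 values in {Q, S, T, U, V} must be used), so position 2 = S.

S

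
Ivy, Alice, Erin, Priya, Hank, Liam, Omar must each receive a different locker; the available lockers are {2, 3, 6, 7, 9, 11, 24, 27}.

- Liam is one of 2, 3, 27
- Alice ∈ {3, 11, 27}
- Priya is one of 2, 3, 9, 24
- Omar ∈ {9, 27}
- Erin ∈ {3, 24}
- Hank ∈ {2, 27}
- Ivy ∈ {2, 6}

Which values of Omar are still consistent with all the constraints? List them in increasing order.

Among the 7 variables, 6 fits only Ivy (and all 7 values in {2, 3, 6, 9, 11, 24, 27} must be used), so Ivy = 6.
The 6 still-open variables together cover exactly {2, 3, 9, 11, 24, 27} — 6 values for 6 variables — and 11 appears only in Alice's list, so Alice = 11.
No further eliminations apply; Omar can still be any of 9, 27.

9, 27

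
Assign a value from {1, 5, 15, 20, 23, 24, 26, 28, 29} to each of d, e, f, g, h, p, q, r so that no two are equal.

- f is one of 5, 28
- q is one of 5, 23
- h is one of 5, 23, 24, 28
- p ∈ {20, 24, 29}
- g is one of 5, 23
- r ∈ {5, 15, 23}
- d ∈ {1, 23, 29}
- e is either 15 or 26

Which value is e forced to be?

g and q between them cover only {5, 23} — a naked pair. Remove those values from d, f, h, r.
f's domain is down to {28}, so f = 28. Strike 28 from h.
h's domain is down to {24}, so h = 24. Remove 24 from p.
r's domain is down to {15}, so r = 15. So e can't be 15.
So e = 26.

26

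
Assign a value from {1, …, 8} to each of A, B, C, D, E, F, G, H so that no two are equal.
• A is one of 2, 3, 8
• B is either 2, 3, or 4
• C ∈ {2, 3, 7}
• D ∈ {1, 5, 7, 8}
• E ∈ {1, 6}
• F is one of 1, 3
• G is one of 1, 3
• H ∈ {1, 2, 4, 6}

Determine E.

The 8 variables draw from only 8 values {1, 2, 3, 4, 5, 6, 7, 8}, so each is used; only D can be 5, hence D = 5.
The 7 still-open variables draw from only 7 values {1, 2, 3, 4, 6, 7, 8}, so each is used; only C can be 7, hence C = 7.
The 6 still-open variables together cover exactly {1, 2, 3, 4, 6, 8} — 6 values for 6 variables — and 8 appears only in A's list, so A = 8.
F and G share exactly the 2 values {1, 3}; by pigeonhole those values go to them, so strike 1, 3 from B, E, H.
So E = 6.

6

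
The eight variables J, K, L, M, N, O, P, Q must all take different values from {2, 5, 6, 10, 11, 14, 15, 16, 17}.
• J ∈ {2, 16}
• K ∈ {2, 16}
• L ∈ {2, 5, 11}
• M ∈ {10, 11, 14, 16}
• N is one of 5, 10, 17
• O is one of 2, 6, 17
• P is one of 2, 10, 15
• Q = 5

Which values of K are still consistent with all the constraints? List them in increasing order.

2, 16

Q has just one choice, so Q = 5. So L, N can't be 5.
J and K between them cover only {2, 16} — a naked pair. Remove those values from L, M, O, P.
L must be 11 (only option left). Strike 11 from M.
No further eliminations apply; K can still be any of 2, 16.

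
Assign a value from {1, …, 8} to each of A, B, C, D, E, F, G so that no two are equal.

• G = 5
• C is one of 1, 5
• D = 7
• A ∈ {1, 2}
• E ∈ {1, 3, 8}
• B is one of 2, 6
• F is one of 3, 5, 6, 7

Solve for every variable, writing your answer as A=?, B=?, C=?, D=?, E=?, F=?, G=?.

D's domain is down to {7}, so D = 7. Remove 7 from F.
G must be 5 (only option left). So C, F can't be 5.
C's domain is down to {1}, so C = 1. Eliminate 1 elsewhere: A, E.
A has just one choice, so A = 2. Eliminate 2 elsewhere: B.
B's domain is down to {6}, so B = 6. Remove 6 from F.
F has just one choice, so F = 3. So E can't be 3.
E's domain is down to {8}, so E = 8.

A=2, B=6, C=1, D=7, E=8, F=3, G=5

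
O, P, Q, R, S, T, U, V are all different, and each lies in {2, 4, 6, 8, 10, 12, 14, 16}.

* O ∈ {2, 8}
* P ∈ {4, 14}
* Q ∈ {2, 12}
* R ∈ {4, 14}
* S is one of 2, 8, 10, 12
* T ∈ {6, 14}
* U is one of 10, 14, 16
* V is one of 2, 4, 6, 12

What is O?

8

The 8 variables together cover exactly {2, 4, 6, 8, 10, 12, 14, 16} — 8 values for 8 variables — and 16 appears only in U's list, so U = 16.
The 7 still-open variables draw from only 7 values {2, 4, 6, 8, 10, 12, 14}, so each is used; only S can be 10, hence S = 10.
The 6 still-open variables draw from only 6 values {2, 4, 6, 8, 12, 14}, so each is used; only O can be 8, hence O = 8.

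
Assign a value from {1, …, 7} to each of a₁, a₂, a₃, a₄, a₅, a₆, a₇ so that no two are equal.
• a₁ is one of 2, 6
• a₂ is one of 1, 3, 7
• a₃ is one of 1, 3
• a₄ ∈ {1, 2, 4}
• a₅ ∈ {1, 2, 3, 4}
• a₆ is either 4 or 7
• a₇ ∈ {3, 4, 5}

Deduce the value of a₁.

Among the 7 variables, 5 fits only a₇ (and all 7 values in {1, 2, 3, 4, 5, 6, 7} must be used), so a₇ = 5.
Among the 6 still-open variables, 6 fits only a₁ (and all 6 values in {1, 2, 3, 4, 6, 7} must be used), so a₁ = 6.

6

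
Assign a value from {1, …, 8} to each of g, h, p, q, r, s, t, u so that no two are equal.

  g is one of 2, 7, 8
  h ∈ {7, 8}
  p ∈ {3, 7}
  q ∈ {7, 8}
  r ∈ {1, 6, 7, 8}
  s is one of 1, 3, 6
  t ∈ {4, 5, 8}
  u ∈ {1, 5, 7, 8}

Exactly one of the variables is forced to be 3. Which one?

The 8 variables together cover exactly {1, 2, 3, 4, 5, 6, 7, 8} — 8 values for 8 variables — and 2 appears only in g's list, so g = 2.
The 7 still-open variables draw from only 7 values {1, 3, 4, 5, 6, 7, 8}, so each is used; only t can be 4, hence t = 4.
Among the 6 still-open variables, 5 fits only u (and all 6 values in {1, 3, 5, 6, 7, 8} must be used), so u = 5.
The 2 variables h and q are confined to {7, 8}, which locks those values in; drop them from p, r.
So 3 goes to p.

p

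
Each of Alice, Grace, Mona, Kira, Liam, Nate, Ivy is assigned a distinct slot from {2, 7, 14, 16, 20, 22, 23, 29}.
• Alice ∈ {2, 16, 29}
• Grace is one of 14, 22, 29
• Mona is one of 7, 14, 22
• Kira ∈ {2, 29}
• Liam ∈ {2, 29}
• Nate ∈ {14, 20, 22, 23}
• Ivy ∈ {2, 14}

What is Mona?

The 2 variables Kira and Liam are confined to {2, 29}, which locks those values in; drop them from Alice, Grace, Ivy.
Alice has just one choice, so Alice = 16.
That leaves Ivy = 14. Eliminate 14 elsewhere: Grace, Mona, Nate.
Grace must be 22 (only option left). Remove 22 from Mona, Nate.
So Mona = 7.

7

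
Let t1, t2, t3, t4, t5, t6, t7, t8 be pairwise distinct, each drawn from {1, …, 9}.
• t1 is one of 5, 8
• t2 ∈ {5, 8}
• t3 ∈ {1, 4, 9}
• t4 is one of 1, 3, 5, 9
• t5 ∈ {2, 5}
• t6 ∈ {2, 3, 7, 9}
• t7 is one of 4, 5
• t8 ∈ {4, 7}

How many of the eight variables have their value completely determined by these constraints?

t1 and t2 between them cover only {5, 8} — a naked pair. Remove those values from t4, t5, t7.
t5 has just one choice, so t5 = 2. So t6 can't be 2.
t7 must be 4 (only option left). So t3, t8 can't be 4.
t8's domain is down to {7}, so t8 = 7. Eliminate 7 elsewhere: t6.
Determined: t5=2, t7=4, t8=7. The other variables each still have more than one consistent value. That makes 3.

3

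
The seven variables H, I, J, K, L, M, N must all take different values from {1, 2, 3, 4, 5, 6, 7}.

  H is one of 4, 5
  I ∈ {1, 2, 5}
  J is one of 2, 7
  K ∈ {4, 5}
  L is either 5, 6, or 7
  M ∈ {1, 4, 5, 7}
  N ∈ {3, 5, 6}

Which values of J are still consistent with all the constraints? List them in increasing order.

Among the 7 variables, 3 fits only N (and all 7 values in {1, 2, 3, 4, 5, 6, 7} must be used), so N = 3.
The 6 still-open variables draw from only 6 values {1, 2, 4, 5, 6, 7}, so each is used; only L can be 6, hence L = 6.
The 2 variables H and K are confined to {4, 5}, which locks those values in; drop them from I, M.
No further eliminations apply; J can still be any of 2, 7.

2, 7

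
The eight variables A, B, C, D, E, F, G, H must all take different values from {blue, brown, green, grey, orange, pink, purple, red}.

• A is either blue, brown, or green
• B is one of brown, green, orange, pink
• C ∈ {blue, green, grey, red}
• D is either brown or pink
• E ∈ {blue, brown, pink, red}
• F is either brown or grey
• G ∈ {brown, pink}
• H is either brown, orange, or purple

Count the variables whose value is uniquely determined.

Among the 8 variables, purple fits only H (and all 8 values in {blue, brown, green, grey, orange, pink, purple, red} must be used), so H = purple.
Among the 7 still-open variables, orange fits only B (and all 7 values in {blue, brown, green, grey, orange, pink, red} must be used), so B = orange.
D and G share exactly the 2 values {brown, pink}; by pigeonhole those values go to them, so strike brown, pink from A, E, F.
F must be grey (only option left). Strike grey from C.
Determined: B=orange, F=grey, H=purple. The other variables each still have more than one consistent value. That makes 3.

3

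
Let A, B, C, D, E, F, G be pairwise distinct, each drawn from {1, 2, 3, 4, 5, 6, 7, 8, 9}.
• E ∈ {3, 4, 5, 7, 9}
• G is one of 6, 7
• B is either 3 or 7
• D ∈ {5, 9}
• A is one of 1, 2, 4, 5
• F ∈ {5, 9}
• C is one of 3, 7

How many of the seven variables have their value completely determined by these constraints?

B and C share exactly the 2 values {3, 7}; by pigeonhole those values go to them, so strike 3, 7 from E, G.
G must be 6 (only option left).
D and F share exactly the 2 values {5, 9}; by pigeonhole those values go to them, so strike 5, 9 from A, E.
E's domain is down to {4}, so E = 4. Strike 4 from A.
Determined: E=4, G=6. The other variables each still have more than one consistent value. That makes 2.

2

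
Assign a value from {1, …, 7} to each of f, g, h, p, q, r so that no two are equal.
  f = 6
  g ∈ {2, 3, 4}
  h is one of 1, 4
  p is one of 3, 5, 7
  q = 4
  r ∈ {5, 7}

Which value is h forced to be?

1

f must be 6 (only option left).
q must be 4 (only option left). Eliminate 4 elsewhere: g, h.
So h = 1.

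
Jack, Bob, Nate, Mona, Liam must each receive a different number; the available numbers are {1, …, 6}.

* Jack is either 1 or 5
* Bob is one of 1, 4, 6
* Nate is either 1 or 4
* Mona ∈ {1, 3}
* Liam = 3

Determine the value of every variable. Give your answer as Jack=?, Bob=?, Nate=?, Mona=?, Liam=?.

Jack=5, Bob=6, Nate=4, Mona=1, Liam=3

Liam's domain is down to {3}, so Liam = 3. Remove 3 from Mona.
Mona must be 1 (only option left). Remove 1 from Jack, Bob, Nate.
Jack has just one choice, so Jack = 5.
Nate must be 4 (only option left). Strike 4 from Bob.
Bob must be 6 (only option left).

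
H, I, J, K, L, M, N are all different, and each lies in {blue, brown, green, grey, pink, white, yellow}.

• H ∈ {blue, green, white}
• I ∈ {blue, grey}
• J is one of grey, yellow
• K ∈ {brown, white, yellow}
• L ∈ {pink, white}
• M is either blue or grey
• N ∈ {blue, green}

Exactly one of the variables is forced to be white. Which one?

The 7 variables draw from only 7 values {blue, brown, green, grey, pink, white, yellow}, so each is used; only K can be brown, hence K = brown.
The 6 still-open variables draw from only 6 values {blue, green, grey, pink, white, yellow}, so each is used; only L can be pink, hence L = pink.
The 5 still-open variables draw from only 5 values {blue, green, grey, white, yellow}, so each is used; only H can be white, hence H = white.

H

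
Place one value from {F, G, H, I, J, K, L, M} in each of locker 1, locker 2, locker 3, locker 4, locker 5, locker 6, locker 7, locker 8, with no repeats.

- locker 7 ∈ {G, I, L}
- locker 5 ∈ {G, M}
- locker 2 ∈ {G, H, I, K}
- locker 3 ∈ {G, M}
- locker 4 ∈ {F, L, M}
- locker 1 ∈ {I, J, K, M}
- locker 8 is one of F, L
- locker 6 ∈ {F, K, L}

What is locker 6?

The 8 variables draw from only 8 values {F, G, H, I, J, K, L, M}, so each is used; only locker 2 can be H, hence locker 2 = H.
The 7 still-open variables together cover exactly {F, G, I, J, K, L, M} — 7 values for 7 variables — and J appears only in locker 1's list, so locker 1 = J.
Among the 6 still-open variables, I fits only locker 7 (and all 6 values in {F, G, I, K, L, M} must be used), so locker 7 = I.
Among the 5 still-open variables, K fits only locker 6 (and all 5 values in {F, G, K, L, M} must be used), so locker 6 = K.

K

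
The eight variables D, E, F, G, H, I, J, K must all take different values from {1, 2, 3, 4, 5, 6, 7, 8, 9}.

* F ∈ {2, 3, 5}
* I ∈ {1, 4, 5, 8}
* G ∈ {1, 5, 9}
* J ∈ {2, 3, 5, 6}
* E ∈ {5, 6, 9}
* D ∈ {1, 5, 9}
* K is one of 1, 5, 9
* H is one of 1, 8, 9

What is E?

The 8 variables together cover exactly {1, 2, 3, 4, 5, 6, 8, 9} — 8 values for 8 variables — and 4 appears only in I's list, so I = 4.
The 7 still-open variables draw from only 7 values {1, 2, 3, 5, 6, 8, 9}, so each is used; only H can be 8, hence H = 8.
D, G, K share exactly the 3 values {1, 5, 9}; by pigeonhole those values go to them, so strike 1, 5, 9 from E, F, J.
So E = 6.

6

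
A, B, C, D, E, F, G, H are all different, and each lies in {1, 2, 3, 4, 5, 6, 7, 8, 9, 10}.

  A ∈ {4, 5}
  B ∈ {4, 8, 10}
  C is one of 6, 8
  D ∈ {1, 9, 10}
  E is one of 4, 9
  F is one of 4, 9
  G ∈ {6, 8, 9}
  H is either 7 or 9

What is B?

10

The 8 variables together cover exactly {1, 4, 5, 6, 7, 8, 9, 10} — 8 values for 8 variables — and 1 appears only in D's list, so D = 1.
The 7 still-open variables together cover exactly {4, 5, 6, 7, 8, 9, 10} — 7 values for 7 variables — and 5 appears only in A's list, so A = 5.
The 6 still-open variables draw from only 6 values {4, 6, 7, 8, 9, 10}, so each is used; only H can be 7, hence H = 7.
The 5 still-open variables draw from only 5 values {4, 6, 8, 9, 10}, so each is used; only B can be 10, hence B = 10.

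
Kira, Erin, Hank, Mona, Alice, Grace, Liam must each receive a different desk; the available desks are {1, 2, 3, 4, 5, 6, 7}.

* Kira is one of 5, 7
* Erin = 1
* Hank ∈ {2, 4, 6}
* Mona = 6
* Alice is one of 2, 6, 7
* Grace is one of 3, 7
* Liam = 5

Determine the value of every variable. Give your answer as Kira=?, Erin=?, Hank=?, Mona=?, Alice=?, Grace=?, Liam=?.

Erin must be 1 (only option left).
Mona has just one choice, so Mona = 6. Strike 6 from Hank, Alice.
Liam has just one choice, so Liam = 5. Strike 5 from Kira.
Kira's domain is down to {7}, so Kira = 7. Remove 7 from Alice, Grace.
That leaves Alice = 2. So Hank can't be 2.
That leaves Grace = 3.
Hank must be 4 (only option left).

Kira=7, Erin=1, Hank=4, Mona=6, Alice=2, Grace=3, Liam=5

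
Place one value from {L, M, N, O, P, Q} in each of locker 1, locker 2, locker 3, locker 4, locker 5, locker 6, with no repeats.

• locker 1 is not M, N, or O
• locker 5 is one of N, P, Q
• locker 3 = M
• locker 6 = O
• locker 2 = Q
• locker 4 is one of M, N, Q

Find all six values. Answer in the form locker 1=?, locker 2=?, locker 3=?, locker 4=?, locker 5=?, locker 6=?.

locker 2's domain is down to {Q}, so locker 2 = Q. So locker 1, locker 4, locker 5 can't be Q.
locker 3's domain is down to {M}, so locker 3 = M. Strike M from locker 4.
locker 4 has just one choice, so locker 4 = N. Eliminate N elsewhere: locker 5.
locker 5 must be P (only option left). Eliminate P elsewhere: locker 1.
locker 6's domain is down to {O}, so locker 6 = O.
That leaves locker 1 = L.

locker 1=L, locker 2=Q, locker 3=M, locker 4=N, locker 5=P, locker 6=O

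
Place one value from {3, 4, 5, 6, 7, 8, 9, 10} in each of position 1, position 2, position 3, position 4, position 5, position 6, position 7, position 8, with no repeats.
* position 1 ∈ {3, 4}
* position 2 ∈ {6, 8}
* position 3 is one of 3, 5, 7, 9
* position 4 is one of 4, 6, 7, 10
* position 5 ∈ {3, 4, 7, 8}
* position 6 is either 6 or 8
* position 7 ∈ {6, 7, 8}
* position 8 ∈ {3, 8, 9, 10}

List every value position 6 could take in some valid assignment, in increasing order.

6, 8

The 8 variables together cover exactly {3, 4, 5, 6, 7, 8, 9, 10} — 8 values for 8 variables — and 5 appears only in position 3's list, so position 3 = 5.
Among the 7 still-open variables, 9 fits only position 8 (and all 7 values in {3, 4, 6, 7, 8, 9, 10} must be used), so position 8 = 9.
The 6 still-open variables together cover exactly {3, 4, 6, 7, 8, 10} — 6 values for 6 variables — and 10 appears only in position 4's list, so position 4 = 10.
The 2 variables position 2 and position 6 are confined to {6, 8}, which locks those values in; drop them from position 5, position 7.
position 7's domain is down to {7}, so position 7 = 7. Remove 7 from position 5.
No further eliminations apply; position 6 can still be any of 6, 8.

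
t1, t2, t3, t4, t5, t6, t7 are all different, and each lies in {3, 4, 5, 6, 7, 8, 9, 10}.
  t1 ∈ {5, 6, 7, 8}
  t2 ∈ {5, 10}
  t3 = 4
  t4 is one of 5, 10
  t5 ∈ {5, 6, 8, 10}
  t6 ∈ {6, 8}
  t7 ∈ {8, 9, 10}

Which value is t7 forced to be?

9

t3 must be 4 (only option left).
Among the 6 still-open variables, 7 fits only t1 (and all 6 values in {5, 6, 7, 8, 9, 10} must be used), so t1 = 7.
Among the 5 still-open variables, 9 fits only t7 (and all 5 values in {5, 6, 8, 9, 10} must be used), so t7 = 9.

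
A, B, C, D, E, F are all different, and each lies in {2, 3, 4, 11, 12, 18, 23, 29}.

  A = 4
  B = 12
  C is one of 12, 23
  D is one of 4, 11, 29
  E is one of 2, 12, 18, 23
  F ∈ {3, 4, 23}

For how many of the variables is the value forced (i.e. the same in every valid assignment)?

4

A has just one choice, so A = 4. Remove 4 from D, F.
B has just one choice, so B = 12. Remove 12 from C, E.
C has just one choice, so C = 23. Eliminate 23 elsewhere: E, F.
F has just one choice, so F = 3.
Determined: A=4, B=12, C=23, F=3. The other variables each still have more than one consistent value. That makes 4.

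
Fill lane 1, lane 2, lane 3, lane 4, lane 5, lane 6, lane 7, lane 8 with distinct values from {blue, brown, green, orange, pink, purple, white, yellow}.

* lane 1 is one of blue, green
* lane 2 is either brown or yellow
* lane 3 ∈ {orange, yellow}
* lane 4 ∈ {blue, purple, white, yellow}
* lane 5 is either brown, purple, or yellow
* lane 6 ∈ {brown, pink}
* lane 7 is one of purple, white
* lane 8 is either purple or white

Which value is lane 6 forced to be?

pink

Among the 8 variables, green fits only lane 1 (and all 8 values in {blue, brown, green, orange, pink, purple, white, yellow} must be used), so lane 1 = green.
The 7 still-open variables together cover exactly {blue, brown, orange, pink, purple, white, yellow} — 7 values for 7 variables — and blue appears only in lane 4's list, so lane 4 = blue.
The 6 still-open variables draw from only 6 values {brown, orange, pink, purple, white, yellow}, so each is used; only lane 3 can be orange, hence lane 3 = orange.
The 5 still-open variables together cover exactly {brown, pink, purple, white, yellow} — 5 values for 5 variables — and pink appears only in lane 6's list, so lane 6 = pink.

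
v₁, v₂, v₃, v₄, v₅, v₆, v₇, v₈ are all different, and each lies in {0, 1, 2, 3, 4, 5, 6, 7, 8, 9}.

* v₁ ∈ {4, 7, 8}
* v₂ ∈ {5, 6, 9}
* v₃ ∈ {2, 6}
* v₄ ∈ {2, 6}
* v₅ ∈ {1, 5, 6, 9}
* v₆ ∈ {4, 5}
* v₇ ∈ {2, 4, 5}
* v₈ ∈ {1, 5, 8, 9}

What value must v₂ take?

9

The 8 variables together cover exactly {1, 2, 4, 5, 6, 7, 8, 9} — 8 values for 8 variables — and 7 appears only in v₁'s list, so v₁ = 7.
The 7 still-open variables draw from only 7 values {1, 2, 4, 5, 6, 8, 9}, so each is used; only v₈ can be 8, hence v₈ = 8.
The 6 still-open variables together cover exactly {1, 2, 4, 5, 6, 9} — 6 values for 6 variables — and 1 appears only in v₅'s list, so v₅ = 1.
The 5 still-open variables together cover exactly {2, 4, 5, 6, 9} — 5 values for 5 variables — and 9 appears only in v₂'s list, so v₂ = 9.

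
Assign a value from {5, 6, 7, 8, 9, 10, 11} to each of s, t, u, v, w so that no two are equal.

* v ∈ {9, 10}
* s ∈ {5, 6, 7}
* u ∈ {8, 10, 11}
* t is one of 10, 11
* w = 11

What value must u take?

w has just one choice, so w = 11. So t, u can't be 11.
t must be 10 (only option left). Remove 10 from u, v.
So u = 8.

8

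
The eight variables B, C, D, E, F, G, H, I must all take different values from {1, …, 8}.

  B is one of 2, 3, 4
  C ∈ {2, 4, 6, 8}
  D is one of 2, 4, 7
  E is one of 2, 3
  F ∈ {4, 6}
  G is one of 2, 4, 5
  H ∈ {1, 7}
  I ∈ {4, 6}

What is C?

8

Among the 8 variables, 1 fits only H (and all 8 values in {1, 2, 3, 4, 5, 6, 7, 8} must be used), so H = 1.
Among the 7 still-open variables, 5 fits only G (and all 7 values in {2, 3, 4, 5, 6, 7, 8} must be used), so G = 5.
The 6 still-open variables draw from only 6 values {2, 3, 4, 6, 7, 8}, so each is used; only D can be 7, hence D = 7.
The 5 still-open variables draw from only 5 values {2, 3, 4, 6, 8}, so each is used; only C can be 8, hence C = 8.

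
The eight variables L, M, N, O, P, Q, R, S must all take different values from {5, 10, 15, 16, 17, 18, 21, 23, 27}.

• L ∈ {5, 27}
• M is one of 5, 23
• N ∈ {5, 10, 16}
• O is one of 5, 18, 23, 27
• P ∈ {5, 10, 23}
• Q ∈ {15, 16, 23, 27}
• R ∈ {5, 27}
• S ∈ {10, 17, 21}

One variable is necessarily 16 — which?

The 2 variables L and R are confined to {5, 27}, which locks those values in; drop them from M, N, O, P, Q.
M has just one choice, so M = 23. Remove 23 from O, P, Q.
O has just one choice, so O = 18.
P must be 10 (only option left). Remove 10 from N, S.
So 16 goes to N.

N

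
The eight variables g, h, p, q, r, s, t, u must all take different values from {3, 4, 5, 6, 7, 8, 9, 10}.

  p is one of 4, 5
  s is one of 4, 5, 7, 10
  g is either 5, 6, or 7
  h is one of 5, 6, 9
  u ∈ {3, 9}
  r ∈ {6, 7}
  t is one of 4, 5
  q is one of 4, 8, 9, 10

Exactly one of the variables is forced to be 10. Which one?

s

Among the 8 variables, 3 fits only u (and all 8 values in {3, 4, 5, 6, 7, 8, 9, 10} must be used), so u = 3.
The 7 still-open variables together cover exactly {4, 5, 6, 7, 8, 9, 10} — 7 values for 7 variables — and 8 appears only in q's list, so q = 8.
The 6 still-open variables together cover exactly {4, 5, 6, 7, 9, 10} — 6 values for 6 variables — and 9 appears only in h's list, so h = 9.
Among the 5 still-open variables, 10 fits only s (and all 5 values in {4, 5, 6, 7, 10} must be used), so s = 10.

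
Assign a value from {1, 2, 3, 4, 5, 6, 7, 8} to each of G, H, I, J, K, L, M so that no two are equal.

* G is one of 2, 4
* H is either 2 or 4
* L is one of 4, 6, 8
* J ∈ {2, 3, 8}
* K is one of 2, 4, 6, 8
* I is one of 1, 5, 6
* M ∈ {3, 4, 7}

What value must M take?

7

G and H share exactly the 2 values {2, 4}; by pigeonhole those values go to them, so strike 2, 4 from J, K, L, M.
The 2 variables K and L are confined to {6, 8}, which locks those values in; drop them from I, J.
J has just one choice, so J = 3. Strike 3 from M.
So M = 7.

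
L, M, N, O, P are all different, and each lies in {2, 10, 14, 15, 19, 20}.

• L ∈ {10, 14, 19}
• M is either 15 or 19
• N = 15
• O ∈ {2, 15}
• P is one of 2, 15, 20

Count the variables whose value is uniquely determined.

4

N has just one choice, so N = 15. So M, O, P can't be 15.
That leaves O = 2. Strike 2 from P.
P must be 20 (only option left).
M's domain is down to {19}, so M = 19. Strike 19 from L.
Determined: M=19, N=15, O=2, P=20. The other variables each still have more than one consistent value. That makes 4.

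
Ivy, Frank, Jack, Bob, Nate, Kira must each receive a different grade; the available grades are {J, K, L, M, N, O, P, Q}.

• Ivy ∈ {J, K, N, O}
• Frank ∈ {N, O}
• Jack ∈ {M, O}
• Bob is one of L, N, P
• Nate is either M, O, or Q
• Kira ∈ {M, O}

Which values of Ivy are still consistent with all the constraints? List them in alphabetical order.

J, K

Jack and Kira between them cover only {M, O} — a naked pair. Remove those values from Ivy, Frank, Nate.
Frank must be N (only option left). Eliminate N elsewhere: Ivy, Bob.
That leaves Nate = Q.
No further eliminations apply; Ivy can still be any of J, K.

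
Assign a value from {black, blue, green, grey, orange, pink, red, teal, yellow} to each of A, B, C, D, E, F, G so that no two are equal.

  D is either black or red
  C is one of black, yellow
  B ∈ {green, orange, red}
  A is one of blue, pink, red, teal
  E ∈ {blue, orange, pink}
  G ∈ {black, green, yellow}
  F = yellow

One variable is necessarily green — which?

G

F's domain is down to {yellow}, so F = yellow. Strike yellow from C, G.
C's domain is down to {black}, so C = black. Remove black from D, G.
So green goes to G.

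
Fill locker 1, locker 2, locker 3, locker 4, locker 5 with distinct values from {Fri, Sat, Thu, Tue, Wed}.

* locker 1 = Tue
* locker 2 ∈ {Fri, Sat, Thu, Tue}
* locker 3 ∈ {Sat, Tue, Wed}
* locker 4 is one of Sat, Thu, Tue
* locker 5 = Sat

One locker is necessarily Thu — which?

locker 4

locker 1 must be Tue (only option left). So locker 2, locker 3, locker 4 can't be Tue.
locker 5 must be Sat (only option left). So locker 2, locker 3, locker 4 can't be Sat.
So Thu goes to locker 4.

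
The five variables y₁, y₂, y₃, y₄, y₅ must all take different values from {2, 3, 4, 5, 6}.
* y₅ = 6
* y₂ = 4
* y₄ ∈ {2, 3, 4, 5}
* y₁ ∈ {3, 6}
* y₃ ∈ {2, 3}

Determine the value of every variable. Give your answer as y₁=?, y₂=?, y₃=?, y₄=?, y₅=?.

y₂ must be 4 (only option left). Remove 4 from y₄.
y₅ has just one choice, so y₅ = 6. Eliminate 6 elsewhere: y₁.
That leaves y₁ = 3. Strike 3 from y₃, y₄.
y₃'s domain is down to {2}, so y₃ = 2. Remove 2 from y₄.
y₄'s domain is down to {5}, so y₄ = 5.

y₁=3, y₂=4, y₃=2, y₄=5, y₅=6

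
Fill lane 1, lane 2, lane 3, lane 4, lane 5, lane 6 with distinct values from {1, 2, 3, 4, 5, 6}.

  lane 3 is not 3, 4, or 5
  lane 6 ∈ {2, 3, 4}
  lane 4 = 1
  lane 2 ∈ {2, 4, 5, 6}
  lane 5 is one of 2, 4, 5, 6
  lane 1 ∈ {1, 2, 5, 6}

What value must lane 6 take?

3

lane 4 has just one choice, so lane 4 = 1. Remove 1 from lane 1, lane 3.
Among the 5 still-open variables, 3 fits only lane 6 (and all 5 values in {2, 3, 4, 5, 6} must be used), so lane 6 = 3.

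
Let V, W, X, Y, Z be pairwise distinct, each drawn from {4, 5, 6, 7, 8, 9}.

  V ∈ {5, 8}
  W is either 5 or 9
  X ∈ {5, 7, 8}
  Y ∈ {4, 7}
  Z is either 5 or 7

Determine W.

The 5 variables together cover exactly {4, 5, 7, 8, 9} — 5 values for 5 variables — and 4 appears only in Y's list, so Y = 4.
The 4 still-open variables draw from only 4 values {5, 7, 8, 9}, so each is used; only W can be 9, hence W = 9.

9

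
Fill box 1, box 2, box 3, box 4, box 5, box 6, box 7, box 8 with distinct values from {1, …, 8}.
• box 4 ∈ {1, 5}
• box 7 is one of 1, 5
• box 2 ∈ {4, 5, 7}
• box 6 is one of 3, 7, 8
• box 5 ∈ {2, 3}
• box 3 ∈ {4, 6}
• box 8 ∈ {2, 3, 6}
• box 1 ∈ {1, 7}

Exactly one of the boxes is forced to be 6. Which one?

Among the 8 variables, 8 fits only box 6 (and all 8 values in {1, 2, 3, 4, 5, 6, 7, 8} must be used), so box 6 = 8.
The 2 variables box 4 and box 7 are confined to {1, 5}, which locks those values in; drop them from box 1, box 2.
box 1 has just one choice, so box 1 = 7. So box 2 can't be 7.
That leaves box 2 = 4. Eliminate 4 elsewhere: box 3.
So 6 goes to box 3.

box 3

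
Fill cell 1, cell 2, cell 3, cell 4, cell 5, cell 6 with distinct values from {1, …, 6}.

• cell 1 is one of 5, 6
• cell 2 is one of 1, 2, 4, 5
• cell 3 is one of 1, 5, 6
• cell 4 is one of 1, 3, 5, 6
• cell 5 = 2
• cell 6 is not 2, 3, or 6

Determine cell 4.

3

cell 5's domain is down to {2}, so cell 5 = 2. Eliminate 2 elsewhere: cell 2.
The 5 still-open variables together cover exactly {1, 3, 4, 5, 6} — 5 values for 5 variables — and 3 appears only in cell 4's list, so cell 4 = 3.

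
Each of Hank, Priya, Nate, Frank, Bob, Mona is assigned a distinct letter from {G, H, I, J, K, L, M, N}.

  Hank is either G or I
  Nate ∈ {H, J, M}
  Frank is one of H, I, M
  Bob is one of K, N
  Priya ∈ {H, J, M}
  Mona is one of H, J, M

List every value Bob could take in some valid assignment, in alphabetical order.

Priya, Nate, Mona between them cover only {H, J, M} — a naked triple. Remove those values from Frank.
Frank must be I (only option left). Strike I from Hank.
That leaves Hank = G.
No further eliminations apply; Bob can still be any of K, N.

K, N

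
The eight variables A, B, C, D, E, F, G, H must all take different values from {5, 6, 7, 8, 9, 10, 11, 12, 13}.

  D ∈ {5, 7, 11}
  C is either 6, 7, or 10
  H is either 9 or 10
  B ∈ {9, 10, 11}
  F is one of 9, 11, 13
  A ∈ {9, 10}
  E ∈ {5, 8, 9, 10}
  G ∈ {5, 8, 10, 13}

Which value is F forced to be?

The 8 variables together cover exactly {5, 6, 7, 8, 9, 10, 11, 13} — 8 values for 8 variables — and 6 appears only in C's list, so C = 6.
Among the 7 still-open variables, 7 fits only D (and all 7 values in {5, 7, 8, 9, 10, 11, 13} must be used), so D = 7.
The 2 variables A and H are confined to {9, 10}, which locks those values in; drop them from B, E, F, G.
B's domain is down to {11}, so B = 11. Strike 11 from F.
So F = 13.

13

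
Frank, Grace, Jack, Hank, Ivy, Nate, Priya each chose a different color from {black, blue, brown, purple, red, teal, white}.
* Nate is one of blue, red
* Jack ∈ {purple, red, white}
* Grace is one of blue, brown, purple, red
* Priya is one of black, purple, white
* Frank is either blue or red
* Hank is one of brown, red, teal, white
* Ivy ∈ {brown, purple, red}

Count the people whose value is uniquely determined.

3

The 7 variables draw from only 7 values {black, blue, brown, purple, red, teal, white}, so each is used; only Priya can be black, hence Priya = black.
The 6 still-open variables together cover exactly {blue, brown, purple, red, teal, white} — 6 values for 6 variables — and teal appears only in Hank's list, so Hank = teal.
Among the 5 still-open variables, white fits only Jack (and all 5 values in {blue, brown, purple, red, white} must be used), so Jack = white.
The 2 variables Frank and Nate are confined to {blue, red}, which locks those values in; drop them from Grace, Ivy.
Determined: Jack=white, Hank=teal, Priya=black. The other people each still have more than one consistent value. That makes 3.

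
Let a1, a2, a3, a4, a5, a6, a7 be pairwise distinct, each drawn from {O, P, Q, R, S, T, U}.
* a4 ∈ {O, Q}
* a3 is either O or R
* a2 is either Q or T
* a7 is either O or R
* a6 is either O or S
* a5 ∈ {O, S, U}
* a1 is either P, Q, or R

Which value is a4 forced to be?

Q

Among the 7 variables, P fits only a1 (and all 7 values in {O, P, Q, R, S, T, U} must be used), so a1 = P.
The 6 still-open variables together cover exactly {O, Q, R, S, T, U} — 6 values for 6 variables — and T appears only in a2's list, so a2 = T.
Among the 5 still-open variables, Q fits only a4 (and all 5 values in {O, Q, R, S, U} must be used), so a4 = Q.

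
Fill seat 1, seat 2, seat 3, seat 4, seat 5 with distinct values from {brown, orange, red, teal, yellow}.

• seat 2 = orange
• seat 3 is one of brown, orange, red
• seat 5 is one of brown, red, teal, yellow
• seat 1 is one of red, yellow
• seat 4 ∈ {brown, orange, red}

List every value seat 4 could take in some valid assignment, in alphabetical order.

brown, red

seat 2's domain is down to {orange}, so seat 2 = orange. Eliminate orange elsewhere: seat 3, seat 4.
The 4 still-open variables together cover exactly {brown, red, teal, yellow} — 4 values for 4 variables — and teal appears only in seat 5's list, so seat 5 = teal.
Among the 3 still-open variables, yellow fits only seat 1 (and all 3 values in {brown, red, yellow} must be used), so seat 1 = yellow.
No further eliminations apply; seat 4 can still be any of brown, red.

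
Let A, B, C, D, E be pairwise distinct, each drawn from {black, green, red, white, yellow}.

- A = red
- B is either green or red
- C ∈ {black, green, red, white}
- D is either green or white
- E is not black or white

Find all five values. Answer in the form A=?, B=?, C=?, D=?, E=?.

A=red, B=green, C=black, D=white, E=yellow

A has just one choice, so A = red. Strike red from B, C, E.
That leaves B = green. Eliminate green elsewhere: C, D, E.
D has just one choice, so D = white. So C can't be white.
That leaves E = yellow.
That leaves C = black.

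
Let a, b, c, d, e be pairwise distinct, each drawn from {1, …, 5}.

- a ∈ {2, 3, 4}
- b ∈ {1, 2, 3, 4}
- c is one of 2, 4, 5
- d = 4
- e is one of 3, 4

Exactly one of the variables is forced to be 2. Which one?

d has just one choice, so d = 4. Strike 4 from a, b, c, e.
That leaves e = 3. So a, b can't be 3.
So 2 goes to a.

a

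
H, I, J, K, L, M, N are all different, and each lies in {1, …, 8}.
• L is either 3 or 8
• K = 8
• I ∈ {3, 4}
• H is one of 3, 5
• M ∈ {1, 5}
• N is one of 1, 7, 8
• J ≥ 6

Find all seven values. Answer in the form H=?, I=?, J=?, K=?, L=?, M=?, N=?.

K has just one choice, so K = 8. Strike 8 from J, L, N.
L has just one choice, so L = 3. Remove 3 from H, I.
That leaves H = 5. Strike 5 from M.
I's domain is down to {4}, so I = 4.
M must be 1 (only option left). Eliminate 1 elsewhere: N.
N has just one choice, so N = 7. Eliminate 7 elsewhere: J.
J's domain is down to {6}, so J = 6.

H=5, I=4, J=6, K=8, L=3, M=1, N=7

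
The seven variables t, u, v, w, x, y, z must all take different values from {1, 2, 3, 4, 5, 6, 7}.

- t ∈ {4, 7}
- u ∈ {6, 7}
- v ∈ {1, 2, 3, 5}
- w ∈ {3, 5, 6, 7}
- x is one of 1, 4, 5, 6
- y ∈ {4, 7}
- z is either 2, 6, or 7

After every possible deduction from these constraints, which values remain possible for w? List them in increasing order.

The 2 variables t and y are confined to {4, 7}, which locks those values in; drop them from u, w, x, z.
That leaves u = 6. So w, x, z can't be 6.
z must be 2 (only option left). Remove 2 from v.
No further eliminations apply; w can still be any of 3, 5.

3, 5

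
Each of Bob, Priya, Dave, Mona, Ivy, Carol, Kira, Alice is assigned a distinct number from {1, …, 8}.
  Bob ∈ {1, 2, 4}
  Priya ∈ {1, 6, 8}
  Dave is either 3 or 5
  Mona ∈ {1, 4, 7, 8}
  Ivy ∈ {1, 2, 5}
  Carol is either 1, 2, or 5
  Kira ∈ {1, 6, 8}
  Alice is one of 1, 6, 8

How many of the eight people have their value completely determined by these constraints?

The 8 variables draw from only 8 values {1, 2, 3, 4, 5, 6, 7, 8}, so each is used; only Dave can be 3, hence Dave = 3.
The 7 still-open variables draw from only 7 values {1, 2, 4, 5, 6, 7, 8}, so each is used; only Mona can be 7, hence Mona = 7.
The 6 still-open variables draw from only 6 values {1, 2, 4, 5, 6, 8}, so each is used; only Bob can be 4, hence Bob = 4.
The 3 variables Priya, Kira, Alice are confined to {1, 6, 8}, which locks those values in; drop them from Ivy, Carol.
Determined: Bob=4, Dave=3, Mona=7. The other people each still have more than one consistent value. That makes 3.

3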